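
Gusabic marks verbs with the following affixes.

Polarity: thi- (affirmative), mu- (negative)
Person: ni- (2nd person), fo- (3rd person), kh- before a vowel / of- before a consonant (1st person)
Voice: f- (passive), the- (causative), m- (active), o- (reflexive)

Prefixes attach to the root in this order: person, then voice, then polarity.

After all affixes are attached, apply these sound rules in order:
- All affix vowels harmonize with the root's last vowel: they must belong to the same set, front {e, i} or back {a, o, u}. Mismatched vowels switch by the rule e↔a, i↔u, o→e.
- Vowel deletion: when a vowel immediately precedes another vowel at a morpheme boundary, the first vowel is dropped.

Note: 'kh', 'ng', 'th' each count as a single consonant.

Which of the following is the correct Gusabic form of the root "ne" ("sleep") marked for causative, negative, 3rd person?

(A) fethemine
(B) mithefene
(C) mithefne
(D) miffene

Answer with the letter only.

B

Attach person 3rd person fo- → fone.
Attach voice causative the- → thefone.
Attach polarity negative mu- → muthefone.
Apply vowel harmony: muthefone → mithefene.
Vowel deletion: no change.
So the correct form is mithefene, option (B).
(D) miffene is wrong: it uses passive instead of causative for voice.
(C) mithefne is wrong: it uses 1st person instead of 3rd person for person.
(A) fethemine is wrong: it has the affixes in the wrong order.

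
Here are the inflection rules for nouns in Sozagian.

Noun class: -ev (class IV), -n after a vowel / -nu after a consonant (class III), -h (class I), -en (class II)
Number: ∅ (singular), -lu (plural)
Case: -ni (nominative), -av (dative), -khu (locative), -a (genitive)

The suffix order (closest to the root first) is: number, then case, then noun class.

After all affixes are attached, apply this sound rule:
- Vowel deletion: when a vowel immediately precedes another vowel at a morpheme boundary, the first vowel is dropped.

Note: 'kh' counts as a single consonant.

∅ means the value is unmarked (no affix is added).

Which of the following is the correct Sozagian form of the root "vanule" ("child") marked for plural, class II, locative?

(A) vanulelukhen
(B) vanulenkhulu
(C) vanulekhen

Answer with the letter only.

Attach number plural -lu → vanulelu.
Attach case locative -khu → vanulelukhu.
Attach noun class class II -en → vanulelukhuen.
Apply vowel deletion: vanulelukhuen → vanulelukhen.
So the correct form is vanulelukhen, option (A).
(B) vanulenkhulu is wrong: it has the affixes in the wrong order.
(C) vanulekhen is wrong: it uses singular instead of plural for number.

A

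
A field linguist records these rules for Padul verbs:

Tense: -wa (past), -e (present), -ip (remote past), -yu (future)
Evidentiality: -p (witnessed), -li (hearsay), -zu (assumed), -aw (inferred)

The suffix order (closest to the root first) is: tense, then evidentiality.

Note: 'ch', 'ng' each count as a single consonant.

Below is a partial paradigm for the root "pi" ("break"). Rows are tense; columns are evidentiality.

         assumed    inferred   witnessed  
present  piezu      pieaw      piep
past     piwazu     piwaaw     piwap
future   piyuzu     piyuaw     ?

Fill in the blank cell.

Attach tense future -yu → piyu.
Attach evidentiality witnessed -p → piyup.

piyup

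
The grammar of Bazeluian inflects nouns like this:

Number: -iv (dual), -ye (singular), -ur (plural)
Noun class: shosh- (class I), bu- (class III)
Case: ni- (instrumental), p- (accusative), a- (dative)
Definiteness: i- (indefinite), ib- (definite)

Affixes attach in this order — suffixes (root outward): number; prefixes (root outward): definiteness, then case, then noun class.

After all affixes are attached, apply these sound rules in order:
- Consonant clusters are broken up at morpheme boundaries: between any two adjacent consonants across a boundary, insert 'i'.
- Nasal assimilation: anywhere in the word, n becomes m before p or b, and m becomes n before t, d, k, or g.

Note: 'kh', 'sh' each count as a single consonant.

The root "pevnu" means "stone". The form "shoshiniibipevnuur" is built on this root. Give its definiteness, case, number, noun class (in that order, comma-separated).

Segment: shosh-ni-ib-pevnu-ur.
definiteness: ib- → definite.
case: ni- → instrumental.
number: -ur → plural.
noun class: shosh- → class I.

definite, instrumental, plural, class I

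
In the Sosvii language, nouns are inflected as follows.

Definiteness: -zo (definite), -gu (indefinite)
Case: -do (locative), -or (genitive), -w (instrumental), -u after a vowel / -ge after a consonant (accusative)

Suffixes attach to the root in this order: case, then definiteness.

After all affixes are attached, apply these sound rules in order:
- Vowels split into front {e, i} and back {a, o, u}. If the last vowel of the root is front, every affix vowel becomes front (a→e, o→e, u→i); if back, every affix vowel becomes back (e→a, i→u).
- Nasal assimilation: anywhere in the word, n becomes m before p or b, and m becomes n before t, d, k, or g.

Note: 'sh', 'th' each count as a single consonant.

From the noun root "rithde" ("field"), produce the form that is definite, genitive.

rithdeerze

Attach case genitive -or → rithdeor.
Attach definiteness definite -zo → rithdeorzo.
Apply vowel harmony: rithdeorzo → rithdeerze.
Nasal assimilation: no change.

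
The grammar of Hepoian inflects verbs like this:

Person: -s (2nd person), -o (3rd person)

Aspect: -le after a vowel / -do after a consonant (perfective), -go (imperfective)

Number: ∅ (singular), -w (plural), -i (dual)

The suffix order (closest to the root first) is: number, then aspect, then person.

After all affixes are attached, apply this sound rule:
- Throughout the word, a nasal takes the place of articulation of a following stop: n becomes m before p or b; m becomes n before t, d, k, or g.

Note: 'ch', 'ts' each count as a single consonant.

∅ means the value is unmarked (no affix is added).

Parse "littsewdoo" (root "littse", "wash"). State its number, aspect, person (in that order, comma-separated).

plural, perfective, 3rd person

Segment: littse-w-do-o.
number: -w → plural.
aspect: -le/do → perfective.
person: -o → 3rd person.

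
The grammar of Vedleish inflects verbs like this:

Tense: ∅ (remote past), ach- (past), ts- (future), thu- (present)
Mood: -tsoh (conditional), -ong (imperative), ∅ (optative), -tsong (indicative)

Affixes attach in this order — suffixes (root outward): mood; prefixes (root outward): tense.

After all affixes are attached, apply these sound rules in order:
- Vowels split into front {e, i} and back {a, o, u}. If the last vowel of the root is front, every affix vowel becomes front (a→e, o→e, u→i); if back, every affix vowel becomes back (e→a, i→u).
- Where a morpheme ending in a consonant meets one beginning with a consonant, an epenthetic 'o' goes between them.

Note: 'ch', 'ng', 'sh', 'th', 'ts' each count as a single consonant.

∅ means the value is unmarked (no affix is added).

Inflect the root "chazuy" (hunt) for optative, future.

mood = optative: zero marking, form stays chazuy.
Attach tense future ts- → tschazuy.
Vowel harmony: no change.
Apply epenthesis: tschazuy → tsochazuy.

tsochazuy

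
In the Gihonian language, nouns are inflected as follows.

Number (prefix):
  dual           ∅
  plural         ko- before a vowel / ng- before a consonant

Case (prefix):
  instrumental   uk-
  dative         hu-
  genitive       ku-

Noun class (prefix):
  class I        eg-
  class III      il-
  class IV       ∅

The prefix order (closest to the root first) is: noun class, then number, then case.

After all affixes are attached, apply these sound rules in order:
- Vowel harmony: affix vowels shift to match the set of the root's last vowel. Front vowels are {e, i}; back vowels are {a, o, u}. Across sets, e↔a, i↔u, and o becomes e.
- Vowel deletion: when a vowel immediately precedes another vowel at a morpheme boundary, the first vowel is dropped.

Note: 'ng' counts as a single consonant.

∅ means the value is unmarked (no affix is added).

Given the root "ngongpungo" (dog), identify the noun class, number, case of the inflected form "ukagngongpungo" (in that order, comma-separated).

class I, dual, instrumental

Segment: uk-eg-ngongpungo.
noun class: eg- → class I.
number: ∅ → dual.
case: uk- → instrumental.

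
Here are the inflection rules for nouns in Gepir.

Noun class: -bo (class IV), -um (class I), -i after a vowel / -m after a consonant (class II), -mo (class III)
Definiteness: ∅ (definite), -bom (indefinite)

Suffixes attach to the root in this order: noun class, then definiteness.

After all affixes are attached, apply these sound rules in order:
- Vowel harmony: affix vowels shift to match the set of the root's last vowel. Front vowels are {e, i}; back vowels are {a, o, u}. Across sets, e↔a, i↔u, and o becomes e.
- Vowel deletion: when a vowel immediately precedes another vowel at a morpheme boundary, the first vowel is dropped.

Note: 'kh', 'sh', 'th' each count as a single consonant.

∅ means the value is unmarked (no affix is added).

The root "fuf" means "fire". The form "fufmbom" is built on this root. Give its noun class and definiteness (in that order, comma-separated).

class II, indefinite

Segment: fuf-m-bom.
noun class: -i/m → class II.
definiteness: -bom → indefinite.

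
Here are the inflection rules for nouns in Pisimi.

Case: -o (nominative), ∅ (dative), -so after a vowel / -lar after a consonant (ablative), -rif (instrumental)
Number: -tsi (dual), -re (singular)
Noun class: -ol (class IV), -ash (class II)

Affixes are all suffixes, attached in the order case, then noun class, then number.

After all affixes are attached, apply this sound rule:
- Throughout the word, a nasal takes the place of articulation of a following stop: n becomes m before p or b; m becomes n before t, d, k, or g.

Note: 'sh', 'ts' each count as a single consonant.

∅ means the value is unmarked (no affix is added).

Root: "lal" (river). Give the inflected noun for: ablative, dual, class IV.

Attach case ablative -lar (after consonant 'l') → lallar.
Attach noun class class IV -ol → lallarol.
Attach number dual -tsi → lallaroltsi.
Nasal assimilation: no change.

lallaroltsi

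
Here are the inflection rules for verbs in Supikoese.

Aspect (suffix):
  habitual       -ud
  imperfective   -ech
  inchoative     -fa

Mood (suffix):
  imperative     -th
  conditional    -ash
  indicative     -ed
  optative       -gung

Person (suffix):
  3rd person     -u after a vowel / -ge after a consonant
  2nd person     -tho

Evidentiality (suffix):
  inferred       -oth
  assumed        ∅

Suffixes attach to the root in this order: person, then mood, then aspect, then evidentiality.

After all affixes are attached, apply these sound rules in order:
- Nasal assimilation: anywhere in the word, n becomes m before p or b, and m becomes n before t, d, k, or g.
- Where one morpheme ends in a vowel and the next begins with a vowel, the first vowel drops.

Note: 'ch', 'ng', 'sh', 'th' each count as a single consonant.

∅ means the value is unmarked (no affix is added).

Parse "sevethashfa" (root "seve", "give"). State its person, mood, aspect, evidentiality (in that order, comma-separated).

2nd person, conditional, inchoative, assumed

Segment: seve-tho-ash-fa.
person: -tho → 2nd person.
mood: -ash → conditional.
aspect: -fa → inchoative.
evidentiality: ∅ → assumed.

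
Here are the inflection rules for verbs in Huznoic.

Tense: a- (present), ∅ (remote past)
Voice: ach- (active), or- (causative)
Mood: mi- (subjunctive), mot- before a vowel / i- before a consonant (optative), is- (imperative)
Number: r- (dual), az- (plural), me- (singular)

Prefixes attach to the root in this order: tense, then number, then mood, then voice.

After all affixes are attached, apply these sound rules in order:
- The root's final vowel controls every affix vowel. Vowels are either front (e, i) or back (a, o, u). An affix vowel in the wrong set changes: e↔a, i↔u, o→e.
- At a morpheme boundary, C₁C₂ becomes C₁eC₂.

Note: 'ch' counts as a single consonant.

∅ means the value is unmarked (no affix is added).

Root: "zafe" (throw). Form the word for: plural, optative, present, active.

echemetezezafe

Attach tense present a- → azafe.
Attach number plural az- → azazafe.
Attach mood optative mot- (before vowel 'a') → motazazafe.
Attach voice active ach- → achmotazazafe.
Apply vowel harmony: achmotazazafe → echmetezezafe.
Apply epenthesis: echmetezezafe → echemetezezafe.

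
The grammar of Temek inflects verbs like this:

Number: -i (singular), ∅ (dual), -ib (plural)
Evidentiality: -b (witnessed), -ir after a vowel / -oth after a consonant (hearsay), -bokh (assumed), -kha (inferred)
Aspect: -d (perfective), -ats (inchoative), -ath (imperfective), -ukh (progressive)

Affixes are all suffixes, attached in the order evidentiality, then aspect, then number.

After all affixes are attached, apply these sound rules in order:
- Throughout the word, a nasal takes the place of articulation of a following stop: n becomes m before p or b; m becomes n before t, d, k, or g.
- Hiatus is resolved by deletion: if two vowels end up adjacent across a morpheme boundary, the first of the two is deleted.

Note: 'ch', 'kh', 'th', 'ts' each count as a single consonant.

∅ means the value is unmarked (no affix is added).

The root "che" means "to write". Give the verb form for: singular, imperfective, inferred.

Attach evidentiality inferred -kha → chekha.
Attach aspect imperfective -ath → chekhaath.
Attach number singular -i → chekhaathi.
Nasal assimilation: no change.
Apply vowel deletion: chekhaathi → chekhathi.

chekhathi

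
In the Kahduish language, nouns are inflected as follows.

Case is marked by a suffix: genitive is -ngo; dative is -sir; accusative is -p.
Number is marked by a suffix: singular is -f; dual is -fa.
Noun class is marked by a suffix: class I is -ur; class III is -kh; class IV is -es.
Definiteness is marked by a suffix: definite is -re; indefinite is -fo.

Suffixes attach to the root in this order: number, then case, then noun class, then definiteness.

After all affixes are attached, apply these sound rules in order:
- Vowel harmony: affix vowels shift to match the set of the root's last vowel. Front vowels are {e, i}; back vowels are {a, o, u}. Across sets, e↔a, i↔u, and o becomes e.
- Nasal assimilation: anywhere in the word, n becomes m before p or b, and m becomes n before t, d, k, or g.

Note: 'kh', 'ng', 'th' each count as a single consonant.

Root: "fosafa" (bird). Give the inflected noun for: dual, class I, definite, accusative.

fosafafapurra

Attach number dual -fa → fosafafa.
Attach case accusative -p → fosafafap.
Attach noun class class I -ur → fosafafapur.
Attach definiteness definite -re → fosafafapurre.
Apply vowel harmony: fosafafapurre → fosafafapurra.
Nasal assimilation: no change.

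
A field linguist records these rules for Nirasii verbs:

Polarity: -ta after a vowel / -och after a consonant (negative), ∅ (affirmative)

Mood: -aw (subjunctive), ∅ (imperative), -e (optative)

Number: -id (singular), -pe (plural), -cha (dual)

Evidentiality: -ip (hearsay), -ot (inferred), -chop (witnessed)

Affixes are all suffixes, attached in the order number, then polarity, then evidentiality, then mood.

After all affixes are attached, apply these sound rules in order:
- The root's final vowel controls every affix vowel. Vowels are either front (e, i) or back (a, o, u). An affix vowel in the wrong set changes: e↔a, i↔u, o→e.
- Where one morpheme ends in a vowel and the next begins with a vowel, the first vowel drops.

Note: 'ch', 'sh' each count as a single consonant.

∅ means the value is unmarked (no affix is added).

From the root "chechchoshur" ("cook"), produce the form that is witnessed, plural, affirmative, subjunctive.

chechchoshurpachopaw

Attach number plural -pe → chechchoshurpe.
polarity = affirmative: zero marking, form stays chechchoshurpe.
Attach evidentiality witnessed -chop → chechchoshurpechop.
Attach mood subjunctive -aw → chechchoshurpechopaw.
Apply vowel harmony: chechchoshurpechopaw → chechchoshurpachopaw.
Vowel deletion: no change.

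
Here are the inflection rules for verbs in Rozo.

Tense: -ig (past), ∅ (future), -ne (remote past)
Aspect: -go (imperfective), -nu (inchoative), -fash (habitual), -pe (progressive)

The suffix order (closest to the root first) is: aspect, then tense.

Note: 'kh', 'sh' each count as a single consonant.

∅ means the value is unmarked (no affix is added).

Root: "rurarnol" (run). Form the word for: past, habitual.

Attach aspect habitual -fash → rurarnolfash.
Attach tense past -ig → rurarnolfashig.

rurarnolfashig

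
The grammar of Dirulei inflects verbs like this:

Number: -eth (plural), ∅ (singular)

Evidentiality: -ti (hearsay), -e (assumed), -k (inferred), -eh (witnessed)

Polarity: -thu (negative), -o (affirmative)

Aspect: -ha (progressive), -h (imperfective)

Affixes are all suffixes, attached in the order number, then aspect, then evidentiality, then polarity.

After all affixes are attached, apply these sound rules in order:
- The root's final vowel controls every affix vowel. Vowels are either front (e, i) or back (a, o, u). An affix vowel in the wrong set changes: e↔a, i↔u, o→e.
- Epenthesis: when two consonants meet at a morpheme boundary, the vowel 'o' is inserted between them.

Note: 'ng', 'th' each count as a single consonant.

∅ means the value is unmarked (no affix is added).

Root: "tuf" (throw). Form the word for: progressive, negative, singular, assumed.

number = singular: zero marking, form stays tuf.
Attach aspect progressive -ha → tufha.
Attach evidentiality assumed -e → tufhae.
Attach polarity negative -thu → tufhaethu.
Apply vowel harmony: tufhaethu → tufhaathu.
Apply epenthesis: tufhaathu → tufohaathu.

tufohaathu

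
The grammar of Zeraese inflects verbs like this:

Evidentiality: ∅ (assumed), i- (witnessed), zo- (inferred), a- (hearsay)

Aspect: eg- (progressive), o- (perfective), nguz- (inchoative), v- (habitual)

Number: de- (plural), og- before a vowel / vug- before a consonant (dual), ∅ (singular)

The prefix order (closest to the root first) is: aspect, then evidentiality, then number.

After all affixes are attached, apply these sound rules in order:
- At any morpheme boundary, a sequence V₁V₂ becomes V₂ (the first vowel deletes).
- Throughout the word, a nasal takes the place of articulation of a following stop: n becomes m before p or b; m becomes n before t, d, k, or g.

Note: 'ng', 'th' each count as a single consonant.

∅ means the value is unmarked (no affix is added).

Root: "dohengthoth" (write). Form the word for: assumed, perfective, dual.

Attach aspect perfective o- → odohengthoth.
evidentiality = assumed: zero marking, form stays odohengthoth.
Attach number dual og- (before vowel 'o') → ogodohengthoth.
Vowel deletion: no change.
Nasal assimilation: no change.

ogodohengthoth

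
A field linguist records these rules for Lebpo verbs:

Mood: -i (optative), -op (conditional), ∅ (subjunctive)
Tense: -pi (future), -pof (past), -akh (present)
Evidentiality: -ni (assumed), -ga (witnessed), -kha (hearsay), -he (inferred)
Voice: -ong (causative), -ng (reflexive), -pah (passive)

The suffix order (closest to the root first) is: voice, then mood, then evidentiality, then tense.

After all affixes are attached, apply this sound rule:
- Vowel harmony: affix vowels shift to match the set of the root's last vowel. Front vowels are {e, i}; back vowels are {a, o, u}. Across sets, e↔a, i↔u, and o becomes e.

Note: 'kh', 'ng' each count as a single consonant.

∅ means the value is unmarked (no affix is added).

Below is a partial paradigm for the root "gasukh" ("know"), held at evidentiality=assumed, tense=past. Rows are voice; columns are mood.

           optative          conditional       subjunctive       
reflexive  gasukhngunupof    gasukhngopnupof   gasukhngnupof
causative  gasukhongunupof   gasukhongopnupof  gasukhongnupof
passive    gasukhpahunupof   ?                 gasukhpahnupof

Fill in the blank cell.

Attach voice passive -pah → gasukhpah.
Attach mood conditional -op → gasukhpahop.
Attach evidentiality assumed -ni → gasukhpahopni.
Attach tense past -pof → gasukhpahopnipof.
Apply vowel harmony: gasukhpahopnipof → gasukhpahopnupof.

gasukhpahopnupof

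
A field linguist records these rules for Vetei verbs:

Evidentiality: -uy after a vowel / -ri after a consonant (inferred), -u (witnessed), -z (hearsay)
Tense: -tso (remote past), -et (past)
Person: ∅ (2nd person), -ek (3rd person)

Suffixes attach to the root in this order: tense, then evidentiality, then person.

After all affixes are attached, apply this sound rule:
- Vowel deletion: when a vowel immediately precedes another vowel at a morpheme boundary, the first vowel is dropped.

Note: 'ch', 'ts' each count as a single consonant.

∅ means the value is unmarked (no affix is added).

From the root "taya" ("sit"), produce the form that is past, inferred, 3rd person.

tayetrek

Attach tense past -et → tayaet.
Attach evidentiality inferred -ri (after consonant 't') → tayaetri.
Attach person 3rd person -ek → tayaetriek.
Apply vowel deletion: tayaetriek → tayetrek.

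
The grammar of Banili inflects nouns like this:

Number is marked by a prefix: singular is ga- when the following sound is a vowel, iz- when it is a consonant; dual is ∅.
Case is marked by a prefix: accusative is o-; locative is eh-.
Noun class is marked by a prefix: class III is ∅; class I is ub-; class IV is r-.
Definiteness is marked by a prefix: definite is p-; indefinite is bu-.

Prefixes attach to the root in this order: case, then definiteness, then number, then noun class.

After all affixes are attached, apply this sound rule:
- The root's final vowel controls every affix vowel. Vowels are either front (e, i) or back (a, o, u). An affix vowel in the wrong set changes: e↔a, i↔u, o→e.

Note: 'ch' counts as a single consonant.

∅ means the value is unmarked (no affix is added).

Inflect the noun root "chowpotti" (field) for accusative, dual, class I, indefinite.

ibbiechowpotti

Attach case accusative o- → ochowpotti.
Attach definiteness indefinite bu- → buochowpotti.
number = dual: zero marking, form stays buochowpotti.
Attach noun class class I ub- → ubbuochowpotti.
Apply vowel harmony: ubbuochowpotti → ibbiechowpotti.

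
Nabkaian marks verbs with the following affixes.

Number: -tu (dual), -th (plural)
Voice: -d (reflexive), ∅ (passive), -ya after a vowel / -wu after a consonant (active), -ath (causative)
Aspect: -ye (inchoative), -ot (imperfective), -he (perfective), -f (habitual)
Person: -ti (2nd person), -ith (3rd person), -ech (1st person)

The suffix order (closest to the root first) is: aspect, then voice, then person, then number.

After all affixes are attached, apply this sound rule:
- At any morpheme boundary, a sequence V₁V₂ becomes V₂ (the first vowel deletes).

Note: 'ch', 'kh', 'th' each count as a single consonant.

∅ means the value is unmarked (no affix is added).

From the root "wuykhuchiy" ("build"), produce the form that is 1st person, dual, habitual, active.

wuykhuchiyfwechtu

Attach aspect habitual -f → wuykhuchiyf.
Attach voice active -wu (after consonant 'f') → wuykhuchiyfwu.
Attach person 1st person -ech → wuykhuchiyfwuech.
Attach number dual -tu → wuykhuchiyfwuechtu.
Apply vowel deletion: wuykhuchiyfwuechtu → wuykhuchiyfwechtu.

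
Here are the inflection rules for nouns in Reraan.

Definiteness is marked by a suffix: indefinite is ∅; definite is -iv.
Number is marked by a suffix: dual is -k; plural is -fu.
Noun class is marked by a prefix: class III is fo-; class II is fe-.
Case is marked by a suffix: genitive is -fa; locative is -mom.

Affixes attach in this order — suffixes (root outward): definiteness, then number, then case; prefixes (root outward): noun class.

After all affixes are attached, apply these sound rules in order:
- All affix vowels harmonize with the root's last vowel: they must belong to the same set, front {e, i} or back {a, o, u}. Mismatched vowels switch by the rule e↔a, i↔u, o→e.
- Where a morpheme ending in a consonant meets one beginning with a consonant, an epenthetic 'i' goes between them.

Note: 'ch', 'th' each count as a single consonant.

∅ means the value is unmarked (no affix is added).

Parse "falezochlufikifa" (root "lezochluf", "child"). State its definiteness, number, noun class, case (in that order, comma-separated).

Segment: fe-lezochluf-k-fa.
definiteness: ∅ → indefinite.
number: -k → dual.
noun class: fe- → class II.
case: -fa → genitive.

indefinite, dual, class II, genitive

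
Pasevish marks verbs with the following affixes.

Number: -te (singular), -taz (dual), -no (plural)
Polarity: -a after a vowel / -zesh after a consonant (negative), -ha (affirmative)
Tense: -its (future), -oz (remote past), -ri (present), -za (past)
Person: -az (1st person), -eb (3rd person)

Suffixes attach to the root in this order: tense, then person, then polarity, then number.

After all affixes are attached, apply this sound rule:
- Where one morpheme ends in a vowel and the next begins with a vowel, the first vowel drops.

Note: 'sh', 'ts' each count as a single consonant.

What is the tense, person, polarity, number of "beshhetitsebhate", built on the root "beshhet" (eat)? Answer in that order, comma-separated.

future, 3rd person, affirmative, singular

Segment: beshhet-its-eb-ha-te.
tense: -its → future.
person: -eb → 3rd person.
polarity: -ha → affirmative.
number: -te → singular.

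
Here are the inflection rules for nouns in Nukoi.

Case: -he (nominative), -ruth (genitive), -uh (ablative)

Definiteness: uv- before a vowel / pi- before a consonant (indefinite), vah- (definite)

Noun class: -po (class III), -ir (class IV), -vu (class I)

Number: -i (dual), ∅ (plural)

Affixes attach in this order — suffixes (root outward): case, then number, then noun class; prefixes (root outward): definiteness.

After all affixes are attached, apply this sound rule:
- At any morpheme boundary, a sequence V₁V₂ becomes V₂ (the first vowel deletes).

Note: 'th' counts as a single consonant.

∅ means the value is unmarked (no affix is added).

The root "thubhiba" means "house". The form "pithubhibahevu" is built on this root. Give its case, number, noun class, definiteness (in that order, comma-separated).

nominative, plural, class I, indefinite

Segment: pi-thubhiba-he-vu.
case: -he → nominative.
number: ∅ → plural.
noun class: -vu → class I.
definiteness: uv/pi- → indefinite.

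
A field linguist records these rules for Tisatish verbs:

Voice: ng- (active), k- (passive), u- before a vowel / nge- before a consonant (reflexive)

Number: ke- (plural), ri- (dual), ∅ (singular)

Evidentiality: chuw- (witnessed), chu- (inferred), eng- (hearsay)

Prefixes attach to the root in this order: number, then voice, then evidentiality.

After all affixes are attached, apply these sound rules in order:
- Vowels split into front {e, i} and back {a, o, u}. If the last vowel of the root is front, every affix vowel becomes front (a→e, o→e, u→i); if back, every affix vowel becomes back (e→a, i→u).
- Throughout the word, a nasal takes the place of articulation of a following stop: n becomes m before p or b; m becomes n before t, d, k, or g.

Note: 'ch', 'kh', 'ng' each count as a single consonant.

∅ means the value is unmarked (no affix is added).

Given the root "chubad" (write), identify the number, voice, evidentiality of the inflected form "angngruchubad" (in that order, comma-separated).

dual, active, hearsay

Segment: eng-ng-ri-chubad.
number: ri- → dual.
voice: ng- → active.
evidentiality: eng- → hearsay.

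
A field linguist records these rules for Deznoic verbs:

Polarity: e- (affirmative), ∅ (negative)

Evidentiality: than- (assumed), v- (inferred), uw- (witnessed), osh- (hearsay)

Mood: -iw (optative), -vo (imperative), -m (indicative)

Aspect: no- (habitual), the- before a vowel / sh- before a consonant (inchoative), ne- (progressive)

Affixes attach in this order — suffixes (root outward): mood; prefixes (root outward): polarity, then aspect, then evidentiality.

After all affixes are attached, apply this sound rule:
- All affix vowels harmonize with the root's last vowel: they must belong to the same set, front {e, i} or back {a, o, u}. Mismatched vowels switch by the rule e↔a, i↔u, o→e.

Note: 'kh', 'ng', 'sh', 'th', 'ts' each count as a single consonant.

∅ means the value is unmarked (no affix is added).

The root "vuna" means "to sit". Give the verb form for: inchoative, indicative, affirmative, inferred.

vthaavunam

Attach mood indicative -m → vunam.
Attach polarity affirmative e- → evunam.
Attach aspect inchoative the- (before vowel 'e') → theevunam.
Attach evidentiality inferred v- → vtheevunam.
Apply vowel harmony: vtheevunam → vthaavunam.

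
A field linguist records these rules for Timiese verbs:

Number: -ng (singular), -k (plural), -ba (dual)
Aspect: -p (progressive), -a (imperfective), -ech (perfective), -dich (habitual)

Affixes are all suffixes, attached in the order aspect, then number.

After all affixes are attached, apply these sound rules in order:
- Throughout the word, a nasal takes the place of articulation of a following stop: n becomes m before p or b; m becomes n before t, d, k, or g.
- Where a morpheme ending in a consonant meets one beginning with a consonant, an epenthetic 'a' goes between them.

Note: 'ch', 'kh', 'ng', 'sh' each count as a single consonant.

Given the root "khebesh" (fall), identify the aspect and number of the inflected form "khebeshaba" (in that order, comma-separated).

Segment: khebesh-a-ba.
aspect: -a → imperfective.
number: -ba → dual.

imperfective, dual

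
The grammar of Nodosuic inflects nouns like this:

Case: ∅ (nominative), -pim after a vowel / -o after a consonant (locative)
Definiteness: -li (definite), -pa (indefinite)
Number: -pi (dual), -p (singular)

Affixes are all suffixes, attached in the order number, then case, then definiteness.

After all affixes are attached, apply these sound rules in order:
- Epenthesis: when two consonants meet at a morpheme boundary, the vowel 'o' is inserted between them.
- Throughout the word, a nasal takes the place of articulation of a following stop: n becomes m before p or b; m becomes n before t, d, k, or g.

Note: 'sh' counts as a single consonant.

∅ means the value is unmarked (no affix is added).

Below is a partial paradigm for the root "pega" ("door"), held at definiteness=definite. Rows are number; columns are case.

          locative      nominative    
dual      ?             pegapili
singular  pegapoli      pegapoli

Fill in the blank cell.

Attach number dual -pi → pegapi.
Attach case locative -pim (after vowel 'i') → pegapipim.
Attach definiteness definite -li → pegapipimli.
Apply epenthesis: pegapipimli → pegapipimoli.
Nasal assimilation: no change.

pegapipimoli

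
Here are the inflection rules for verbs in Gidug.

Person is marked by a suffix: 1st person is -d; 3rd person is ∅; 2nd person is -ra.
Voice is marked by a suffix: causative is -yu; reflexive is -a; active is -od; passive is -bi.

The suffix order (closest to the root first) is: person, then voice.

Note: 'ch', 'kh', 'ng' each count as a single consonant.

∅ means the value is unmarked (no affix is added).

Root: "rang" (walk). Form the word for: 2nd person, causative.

rangrayu

Attach person 2nd person -ra → rangra.
Attach voice causative -yu → rangrayu.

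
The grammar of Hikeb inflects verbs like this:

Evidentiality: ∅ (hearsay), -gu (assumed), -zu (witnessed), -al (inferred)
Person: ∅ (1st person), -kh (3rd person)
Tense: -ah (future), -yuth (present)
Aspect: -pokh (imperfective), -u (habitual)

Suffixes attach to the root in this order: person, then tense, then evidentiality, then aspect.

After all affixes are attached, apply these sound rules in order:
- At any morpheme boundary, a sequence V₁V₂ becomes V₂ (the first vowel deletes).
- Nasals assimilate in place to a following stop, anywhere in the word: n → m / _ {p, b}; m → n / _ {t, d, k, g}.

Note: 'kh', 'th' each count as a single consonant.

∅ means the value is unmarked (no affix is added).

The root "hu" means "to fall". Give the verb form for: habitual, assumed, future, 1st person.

hahgu

person = 1st person: zero marking, form stays hu.
Attach tense future -ah → huah.
Attach evidentiality assumed -gu → huahgu.
Attach aspect habitual -u → huahguu.
Apply vowel deletion: huahguu → hahgu.
Nasal assimilation: no change.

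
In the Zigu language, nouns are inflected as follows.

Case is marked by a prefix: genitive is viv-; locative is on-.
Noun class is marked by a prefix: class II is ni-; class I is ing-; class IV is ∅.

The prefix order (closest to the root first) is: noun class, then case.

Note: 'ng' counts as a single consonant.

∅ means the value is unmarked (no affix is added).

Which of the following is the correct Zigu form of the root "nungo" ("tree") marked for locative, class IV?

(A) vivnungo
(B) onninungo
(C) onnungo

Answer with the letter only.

C

noun class = class IV: zero marking, form stays nungo.
Attach case locative on- → onnungo.
So the correct form is onnungo, option (C).
(A) vivnungo is wrong: it uses genitive instead of locative for case.
(B) onninungo is wrong: it uses class II instead of class IV for noun class.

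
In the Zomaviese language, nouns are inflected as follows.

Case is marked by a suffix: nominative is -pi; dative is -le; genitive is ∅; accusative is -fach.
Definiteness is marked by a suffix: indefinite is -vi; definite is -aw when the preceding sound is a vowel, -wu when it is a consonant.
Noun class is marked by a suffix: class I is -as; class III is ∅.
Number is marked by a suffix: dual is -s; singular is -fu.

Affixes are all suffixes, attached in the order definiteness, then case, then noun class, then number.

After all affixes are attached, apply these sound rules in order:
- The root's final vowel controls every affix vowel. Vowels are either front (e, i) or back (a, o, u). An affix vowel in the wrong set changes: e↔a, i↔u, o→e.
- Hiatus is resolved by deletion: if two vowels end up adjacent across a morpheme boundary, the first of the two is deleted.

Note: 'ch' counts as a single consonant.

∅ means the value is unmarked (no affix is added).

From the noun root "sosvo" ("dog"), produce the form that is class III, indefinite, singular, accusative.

sosvovufachfu

Attach definiteness indefinite -vi → sosvovi.
Attach case accusative -fach → sosvovifach.
noun class = class III: zero marking, form stays sosvovifach.
Attach number singular -fu → sosvovifachfu.
Apply vowel harmony: sosvovifachfu → sosvovufachfu.
Vowel deletion: no change.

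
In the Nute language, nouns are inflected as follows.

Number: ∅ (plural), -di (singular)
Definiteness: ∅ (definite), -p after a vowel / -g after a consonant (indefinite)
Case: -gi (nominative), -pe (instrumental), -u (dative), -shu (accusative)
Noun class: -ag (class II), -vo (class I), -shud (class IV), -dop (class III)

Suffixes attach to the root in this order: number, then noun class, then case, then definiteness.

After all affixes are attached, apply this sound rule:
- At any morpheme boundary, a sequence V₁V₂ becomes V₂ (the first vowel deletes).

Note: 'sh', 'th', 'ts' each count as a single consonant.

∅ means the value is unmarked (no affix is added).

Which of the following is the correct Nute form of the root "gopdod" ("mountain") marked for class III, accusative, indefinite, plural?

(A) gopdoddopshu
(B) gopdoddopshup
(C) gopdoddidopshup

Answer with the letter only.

B

number = plural: zero marking, form stays gopdod.
Attach noun class class III -dop → gopdoddop.
Attach case accusative -shu → gopdoddopshu.
Attach definiteness indefinite -p (after vowel 'u') → gopdoddopshup.
Vowel deletion: no change.
So the correct form is gopdoddopshup, option (B).
(C) gopdoddidopshup is wrong: it uses singular instead of plural for number.
(A) gopdoddopshu is wrong: it uses definite instead of indefinite for definiteness.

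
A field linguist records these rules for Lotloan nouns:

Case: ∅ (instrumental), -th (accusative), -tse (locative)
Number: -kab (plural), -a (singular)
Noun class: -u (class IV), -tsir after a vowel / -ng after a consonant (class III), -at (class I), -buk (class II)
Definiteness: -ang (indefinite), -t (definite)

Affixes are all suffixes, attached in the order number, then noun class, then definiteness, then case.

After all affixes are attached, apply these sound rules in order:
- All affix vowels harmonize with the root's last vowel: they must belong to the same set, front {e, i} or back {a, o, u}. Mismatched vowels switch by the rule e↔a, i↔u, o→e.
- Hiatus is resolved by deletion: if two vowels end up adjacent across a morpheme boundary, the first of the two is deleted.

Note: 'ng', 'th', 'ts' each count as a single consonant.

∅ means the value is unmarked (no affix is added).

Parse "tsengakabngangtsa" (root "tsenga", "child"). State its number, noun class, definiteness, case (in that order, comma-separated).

Segment: tsenga-kab-ng-ang-tse.
number: -kab → plural.
noun class: -tsir/ng → class III.
definiteness: -ang → indefinite.
case: -tse → locative.

plural, class III, indefinite, locative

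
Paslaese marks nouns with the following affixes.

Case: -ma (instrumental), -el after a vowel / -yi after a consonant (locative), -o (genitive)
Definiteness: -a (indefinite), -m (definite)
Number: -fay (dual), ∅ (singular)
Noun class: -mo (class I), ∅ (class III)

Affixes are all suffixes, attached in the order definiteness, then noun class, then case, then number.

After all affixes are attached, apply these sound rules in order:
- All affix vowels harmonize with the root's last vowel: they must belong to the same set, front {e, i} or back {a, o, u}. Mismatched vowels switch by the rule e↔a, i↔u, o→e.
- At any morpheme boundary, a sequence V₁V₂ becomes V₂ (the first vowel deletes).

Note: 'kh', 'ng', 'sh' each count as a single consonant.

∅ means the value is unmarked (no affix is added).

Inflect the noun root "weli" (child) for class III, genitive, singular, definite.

welime

Attach definiteness definite -m → welim.
noun class = class III: zero marking, form stays welim.
Attach case genitive -o → welimo.
number = singular: zero marking, form stays welimo.
Apply vowel harmony: welimo → welime.
Vowel deletion: no change.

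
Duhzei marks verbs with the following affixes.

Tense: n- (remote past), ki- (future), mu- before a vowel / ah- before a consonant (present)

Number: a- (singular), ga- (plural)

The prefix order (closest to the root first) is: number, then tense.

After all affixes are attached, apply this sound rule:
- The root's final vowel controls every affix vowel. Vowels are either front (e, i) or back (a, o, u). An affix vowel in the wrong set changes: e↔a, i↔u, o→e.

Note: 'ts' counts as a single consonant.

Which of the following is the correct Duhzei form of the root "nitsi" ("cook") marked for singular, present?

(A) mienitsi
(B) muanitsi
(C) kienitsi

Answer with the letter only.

A

Attach number singular a- → anitsi.
Attach tense present mu- (before vowel 'a') → muanitsi.
Apply vowel harmony: muanitsi → mienitsi.
So the correct form is mienitsi, option (A).
(B) muanitsi is wrong: it fails to apply the sound rule(s).
(C) kienitsi is wrong: it uses future instead of present for tense.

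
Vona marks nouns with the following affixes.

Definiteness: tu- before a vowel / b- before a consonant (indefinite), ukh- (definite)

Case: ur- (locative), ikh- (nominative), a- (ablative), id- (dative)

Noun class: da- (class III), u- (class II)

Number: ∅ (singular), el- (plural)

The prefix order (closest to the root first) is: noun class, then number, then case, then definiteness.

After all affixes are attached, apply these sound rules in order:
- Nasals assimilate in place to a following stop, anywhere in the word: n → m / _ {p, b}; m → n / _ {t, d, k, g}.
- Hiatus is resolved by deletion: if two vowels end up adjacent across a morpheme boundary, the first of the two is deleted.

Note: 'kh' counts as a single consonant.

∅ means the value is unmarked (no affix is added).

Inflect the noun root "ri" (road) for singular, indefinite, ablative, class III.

tadari

Attach noun class class III da- → dari.
number = singular: zero marking, form stays dari.
Attach case ablative a- → adari.
Attach definiteness indefinite tu- (before vowel 'a') → tuadari.
Nasal assimilation: no change.
Apply vowel deletion: tuadari → tadari.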